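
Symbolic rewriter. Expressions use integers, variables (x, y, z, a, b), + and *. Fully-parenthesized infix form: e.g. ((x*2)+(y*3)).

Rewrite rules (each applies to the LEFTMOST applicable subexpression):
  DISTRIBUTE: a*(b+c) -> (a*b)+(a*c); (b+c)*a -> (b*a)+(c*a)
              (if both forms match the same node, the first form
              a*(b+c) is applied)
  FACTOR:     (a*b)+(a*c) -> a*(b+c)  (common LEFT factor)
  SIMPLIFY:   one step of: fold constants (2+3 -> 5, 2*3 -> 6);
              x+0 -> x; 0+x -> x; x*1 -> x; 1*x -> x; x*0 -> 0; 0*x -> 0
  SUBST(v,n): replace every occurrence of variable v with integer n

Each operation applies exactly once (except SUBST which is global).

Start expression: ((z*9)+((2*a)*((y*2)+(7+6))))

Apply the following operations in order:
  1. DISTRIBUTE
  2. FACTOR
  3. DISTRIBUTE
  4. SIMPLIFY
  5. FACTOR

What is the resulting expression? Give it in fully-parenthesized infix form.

Start: ((z*9)+((2*a)*((y*2)+(7+6))))
Apply DISTRIBUTE at R (target: ((2*a)*((y*2)+(7+6)))): ((z*9)+((2*a)*((y*2)+(7+6)))) -> ((z*9)+(((2*a)*(y*2))+((2*a)*(7+6))))
Apply FACTOR at R (target: (((2*a)*(y*2))+((2*a)*(7+6)))): ((z*9)+(((2*a)*(y*2))+((2*a)*(7+6)))) -> ((z*9)+((2*a)*((y*2)+(7+6))))
Apply DISTRIBUTE at R (target: ((2*a)*((y*2)+(7+6)))): ((z*9)+((2*a)*((y*2)+(7+6)))) -> ((z*9)+(((2*a)*(y*2))+((2*a)*(7+6))))
Apply SIMPLIFY at RRR (target: (7+6)): ((z*9)+(((2*a)*(y*2))+((2*a)*(7+6)))) -> ((z*9)+(((2*a)*(y*2))+((2*a)*13)))
Apply FACTOR at R (target: (((2*a)*(y*2))+((2*a)*13))): ((z*9)+(((2*a)*(y*2))+((2*a)*13))) -> ((z*9)+((2*a)*((y*2)+13)))

Answer: ((z*9)+((2*a)*((y*2)+13)))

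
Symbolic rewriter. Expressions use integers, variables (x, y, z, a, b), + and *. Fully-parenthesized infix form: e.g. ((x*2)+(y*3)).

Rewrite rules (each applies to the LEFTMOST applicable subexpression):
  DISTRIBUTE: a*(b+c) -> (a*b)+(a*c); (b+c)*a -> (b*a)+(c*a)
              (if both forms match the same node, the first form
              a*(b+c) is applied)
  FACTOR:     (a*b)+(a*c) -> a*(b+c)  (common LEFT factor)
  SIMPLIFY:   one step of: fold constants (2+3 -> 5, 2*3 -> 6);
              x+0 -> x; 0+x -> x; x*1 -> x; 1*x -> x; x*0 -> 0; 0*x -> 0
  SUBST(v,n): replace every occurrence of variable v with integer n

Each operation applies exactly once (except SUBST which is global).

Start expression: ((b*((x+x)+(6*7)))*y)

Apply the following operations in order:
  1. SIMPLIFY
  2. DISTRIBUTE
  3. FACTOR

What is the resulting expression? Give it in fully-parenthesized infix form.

Answer: ((b*((x+x)+42))*y)

Derivation:
Start: ((b*((x+x)+(6*7)))*y)
Apply SIMPLIFY at LRR (target: (6*7)): ((b*((x+x)+(6*7)))*y) -> ((b*((x+x)+42))*y)
Apply DISTRIBUTE at L (target: (b*((x+x)+42))): ((b*((x+x)+42))*y) -> (((b*(x+x))+(b*42))*y)
Apply FACTOR at L (target: ((b*(x+x))+(b*42))): (((b*(x+x))+(b*42))*y) -> ((b*((x+x)+42))*y)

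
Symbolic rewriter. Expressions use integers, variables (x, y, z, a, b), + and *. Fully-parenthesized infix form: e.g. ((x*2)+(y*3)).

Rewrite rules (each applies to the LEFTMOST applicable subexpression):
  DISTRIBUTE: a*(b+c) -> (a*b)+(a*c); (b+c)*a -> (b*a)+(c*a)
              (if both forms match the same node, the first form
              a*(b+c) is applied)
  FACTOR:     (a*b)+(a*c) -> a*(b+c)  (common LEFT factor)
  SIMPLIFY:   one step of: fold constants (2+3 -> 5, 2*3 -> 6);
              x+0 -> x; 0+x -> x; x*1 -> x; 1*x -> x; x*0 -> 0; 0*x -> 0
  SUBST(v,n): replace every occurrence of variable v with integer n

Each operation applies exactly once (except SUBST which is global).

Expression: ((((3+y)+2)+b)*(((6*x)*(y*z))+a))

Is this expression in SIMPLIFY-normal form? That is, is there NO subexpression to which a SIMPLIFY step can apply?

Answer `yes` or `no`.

Answer: yes

Derivation:
Expression: ((((3+y)+2)+b)*(((6*x)*(y*z))+a))
Scanning for simplifiable subexpressions (pre-order)...
  at root: ((((3+y)+2)+b)*(((6*x)*(y*z))+a)) (not simplifiable)
  at L: (((3+y)+2)+b) (not simplifiable)
  at LL: ((3+y)+2) (not simplifiable)
  at LLL: (3+y) (not simplifiable)
  at R: (((6*x)*(y*z))+a) (not simplifiable)
  at RL: ((6*x)*(y*z)) (not simplifiable)
  at RLL: (6*x) (not simplifiable)
  at RLR: (y*z) (not simplifiable)
Result: no simplifiable subexpression found -> normal form.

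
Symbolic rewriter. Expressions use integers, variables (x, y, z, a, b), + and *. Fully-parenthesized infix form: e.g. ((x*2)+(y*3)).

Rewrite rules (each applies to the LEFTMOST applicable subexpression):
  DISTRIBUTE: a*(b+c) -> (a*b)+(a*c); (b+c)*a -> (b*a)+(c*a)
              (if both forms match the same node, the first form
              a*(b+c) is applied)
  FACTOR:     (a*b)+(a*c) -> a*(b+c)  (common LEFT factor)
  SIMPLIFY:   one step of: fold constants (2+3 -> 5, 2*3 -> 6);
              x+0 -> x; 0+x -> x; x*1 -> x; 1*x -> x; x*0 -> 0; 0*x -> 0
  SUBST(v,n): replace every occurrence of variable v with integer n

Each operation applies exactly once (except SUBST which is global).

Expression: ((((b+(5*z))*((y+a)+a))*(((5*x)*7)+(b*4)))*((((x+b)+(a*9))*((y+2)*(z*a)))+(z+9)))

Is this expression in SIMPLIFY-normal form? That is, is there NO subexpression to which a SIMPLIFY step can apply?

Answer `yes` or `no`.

Answer: yes

Derivation:
Expression: ((((b+(5*z))*((y+a)+a))*(((5*x)*7)+(b*4)))*((((x+b)+(a*9))*((y+2)*(z*a)))+(z+9)))
Scanning for simplifiable subexpressions (pre-order)...
  at root: ((((b+(5*z))*((y+a)+a))*(((5*x)*7)+(b*4)))*((((x+b)+(a*9))*((y+2)*(z*a)))+(z+9))) (not simplifiable)
  at L: (((b+(5*z))*((y+a)+a))*(((5*x)*7)+(b*4))) (not simplifiable)
  at LL: ((b+(5*z))*((y+a)+a)) (not simplifiable)
  at LLL: (b+(5*z)) (not simplifiable)
  at LLLR: (5*z) (not simplifiable)
  at LLR: ((y+a)+a) (not simplifiable)
  at LLRL: (y+a) (not simplifiable)
  at LR: (((5*x)*7)+(b*4)) (not simplifiable)
  at LRL: ((5*x)*7) (not simplifiable)
  at LRLL: (5*x) (not simplifiable)
  at LRR: (b*4) (not simplifiable)
  at R: ((((x+b)+(a*9))*((y+2)*(z*a)))+(z+9)) (not simplifiable)
  at RL: (((x+b)+(a*9))*((y+2)*(z*a))) (not simplifiable)
  at RLL: ((x+b)+(a*9)) (not simplifiable)
  at RLLL: (x+b) (not simplifiable)
  at RLLR: (a*9) (not simplifiable)
  at RLR: ((y+2)*(z*a)) (not simplifiable)
  at RLRL: (y+2) (not simplifiable)
  at RLRR: (z*a) (not simplifiable)
  at RR: (z+9) (not simplifiable)
Result: no simplifiable subexpression found -> normal form.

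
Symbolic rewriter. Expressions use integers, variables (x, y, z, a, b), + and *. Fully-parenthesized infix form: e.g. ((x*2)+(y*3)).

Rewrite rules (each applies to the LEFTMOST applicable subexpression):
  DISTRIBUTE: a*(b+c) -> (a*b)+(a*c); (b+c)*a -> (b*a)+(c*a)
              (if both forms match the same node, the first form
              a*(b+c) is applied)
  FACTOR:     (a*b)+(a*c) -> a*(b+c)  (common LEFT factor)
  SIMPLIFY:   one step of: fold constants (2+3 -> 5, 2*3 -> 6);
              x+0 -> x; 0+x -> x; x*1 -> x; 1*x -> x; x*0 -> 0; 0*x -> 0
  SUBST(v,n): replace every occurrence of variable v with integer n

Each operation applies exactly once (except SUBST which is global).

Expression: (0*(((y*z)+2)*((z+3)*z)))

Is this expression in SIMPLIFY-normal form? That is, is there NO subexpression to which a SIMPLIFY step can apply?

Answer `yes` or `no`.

Answer: no

Derivation:
Expression: (0*(((y*z)+2)*((z+3)*z)))
Scanning for simplifiable subexpressions (pre-order)...
  at root: (0*(((y*z)+2)*((z+3)*z))) (SIMPLIFIABLE)
  at R: (((y*z)+2)*((z+3)*z)) (not simplifiable)
  at RL: ((y*z)+2) (not simplifiable)
  at RLL: (y*z) (not simplifiable)
  at RR: ((z+3)*z) (not simplifiable)
  at RRL: (z+3) (not simplifiable)
Found simplifiable subexpr at path root: (0*(((y*z)+2)*((z+3)*z)))
One SIMPLIFY step would give: 0
-> NOT in normal form.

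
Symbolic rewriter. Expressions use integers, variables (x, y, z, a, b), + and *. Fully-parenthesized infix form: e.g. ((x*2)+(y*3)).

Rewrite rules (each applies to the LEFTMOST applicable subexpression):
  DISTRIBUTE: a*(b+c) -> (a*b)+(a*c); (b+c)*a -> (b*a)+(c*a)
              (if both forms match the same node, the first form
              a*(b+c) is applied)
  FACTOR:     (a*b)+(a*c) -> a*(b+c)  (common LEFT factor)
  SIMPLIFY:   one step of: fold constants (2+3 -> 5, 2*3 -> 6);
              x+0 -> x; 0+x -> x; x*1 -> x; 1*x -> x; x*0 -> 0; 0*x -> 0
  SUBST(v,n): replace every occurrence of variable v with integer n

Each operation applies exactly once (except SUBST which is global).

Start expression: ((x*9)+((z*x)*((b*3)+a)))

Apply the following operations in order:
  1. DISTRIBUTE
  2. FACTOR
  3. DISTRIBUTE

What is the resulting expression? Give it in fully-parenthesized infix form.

Start: ((x*9)+((z*x)*((b*3)+a)))
Apply DISTRIBUTE at R (target: ((z*x)*((b*3)+a))): ((x*9)+((z*x)*((b*3)+a))) -> ((x*9)+(((z*x)*(b*3))+((z*x)*a)))
Apply FACTOR at R (target: (((z*x)*(b*3))+((z*x)*a))): ((x*9)+(((z*x)*(b*3))+((z*x)*a))) -> ((x*9)+((z*x)*((b*3)+a)))
Apply DISTRIBUTE at R (target: ((z*x)*((b*3)+a))): ((x*9)+((z*x)*((b*3)+a))) -> ((x*9)+(((z*x)*(b*3))+((z*x)*a)))

Answer: ((x*9)+(((z*x)*(b*3))+((z*x)*a)))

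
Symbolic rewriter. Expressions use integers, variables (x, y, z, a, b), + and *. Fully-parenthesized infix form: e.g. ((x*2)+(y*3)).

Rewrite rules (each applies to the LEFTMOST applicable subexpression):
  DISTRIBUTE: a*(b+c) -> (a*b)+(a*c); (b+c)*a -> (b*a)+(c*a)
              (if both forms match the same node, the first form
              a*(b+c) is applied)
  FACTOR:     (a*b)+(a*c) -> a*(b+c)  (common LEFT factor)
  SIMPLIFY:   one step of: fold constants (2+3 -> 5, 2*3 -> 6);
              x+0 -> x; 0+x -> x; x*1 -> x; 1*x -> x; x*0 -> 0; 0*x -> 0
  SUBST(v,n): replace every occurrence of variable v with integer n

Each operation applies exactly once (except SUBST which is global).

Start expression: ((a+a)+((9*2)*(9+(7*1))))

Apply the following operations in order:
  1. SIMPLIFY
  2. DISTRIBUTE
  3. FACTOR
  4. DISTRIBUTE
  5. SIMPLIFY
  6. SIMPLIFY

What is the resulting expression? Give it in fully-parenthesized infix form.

Start: ((a+a)+((9*2)*(9+(7*1))))
Apply SIMPLIFY at RL (target: (9*2)): ((a+a)+((9*2)*(9+(7*1)))) -> ((a+a)+(18*(9+(7*1))))
Apply DISTRIBUTE at R (target: (18*(9+(7*1)))): ((a+a)+(18*(9+(7*1)))) -> ((a+a)+((18*9)+(18*(7*1))))
Apply FACTOR at R (target: ((18*9)+(18*(7*1)))): ((a+a)+((18*9)+(18*(7*1)))) -> ((a+a)+(18*(9+(7*1))))
Apply DISTRIBUTE at R (target: (18*(9+(7*1)))): ((a+a)+(18*(9+(7*1)))) -> ((a+a)+((18*9)+(18*(7*1))))
Apply SIMPLIFY at RL (target: (18*9)): ((a+a)+((18*9)+(18*(7*1)))) -> ((a+a)+(162+(18*(7*1))))
Apply SIMPLIFY at RRR (target: (7*1)): ((a+a)+(162+(18*(7*1)))) -> ((a+a)+(162+(18*7)))

Answer: ((a+a)+(162+(18*7)))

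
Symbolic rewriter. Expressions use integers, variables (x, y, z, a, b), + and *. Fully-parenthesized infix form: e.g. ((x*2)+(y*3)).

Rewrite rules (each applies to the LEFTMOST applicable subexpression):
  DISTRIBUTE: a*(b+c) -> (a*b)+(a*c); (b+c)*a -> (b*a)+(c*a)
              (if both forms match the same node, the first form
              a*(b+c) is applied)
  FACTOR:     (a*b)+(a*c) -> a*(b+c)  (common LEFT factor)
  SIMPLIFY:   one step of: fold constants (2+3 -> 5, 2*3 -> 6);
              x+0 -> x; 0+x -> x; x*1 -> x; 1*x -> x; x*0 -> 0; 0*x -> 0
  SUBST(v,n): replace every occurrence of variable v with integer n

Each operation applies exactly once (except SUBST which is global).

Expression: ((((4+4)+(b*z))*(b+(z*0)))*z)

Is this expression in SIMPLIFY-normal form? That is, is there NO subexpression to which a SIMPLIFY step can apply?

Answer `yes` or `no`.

Answer: no

Derivation:
Expression: ((((4+4)+(b*z))*(b+(z*0)))*z)
Scanning for simplifiable subexpressions (pre-order)...
  at root: ((((4+4)+(b*z))*(b+(z*0)))*z) (not simplifiable)
  at L: (((4+4)+(b*z))*(b+(z*0))) (not simplifiable)
  at LL: ((4+4)+(b*z)) (not simplifiable)
  at LLL: (4+4) (SIMPLIFIABLE)
  at LLR: (b*z) (not simplifiable)
  at LR: (b+(z*0)) (not simplifiable)
  at LRR: (z*0) (SIMPLIFIABLE)
Found simplifiable subexpr at path LLL: (4+4)
One SIMPLIFY step would give: (((8+(b*z))*(b+(z*0)))*z)
-> NOT in normal form.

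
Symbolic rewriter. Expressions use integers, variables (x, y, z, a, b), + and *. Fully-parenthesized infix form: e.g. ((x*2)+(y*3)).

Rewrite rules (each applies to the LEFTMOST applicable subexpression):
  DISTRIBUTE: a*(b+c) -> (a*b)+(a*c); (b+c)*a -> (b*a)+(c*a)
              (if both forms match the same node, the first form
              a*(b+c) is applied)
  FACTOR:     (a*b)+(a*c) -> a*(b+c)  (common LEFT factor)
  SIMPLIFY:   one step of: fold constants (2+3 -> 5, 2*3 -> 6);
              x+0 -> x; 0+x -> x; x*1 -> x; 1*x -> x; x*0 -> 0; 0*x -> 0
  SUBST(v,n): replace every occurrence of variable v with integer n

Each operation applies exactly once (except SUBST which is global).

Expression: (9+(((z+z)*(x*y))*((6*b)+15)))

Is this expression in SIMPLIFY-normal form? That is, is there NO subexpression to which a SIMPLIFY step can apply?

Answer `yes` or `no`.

Answer: yes

Derivation:
Expression: (9+(((z+z)*(x*y))*((6*b)+15)))
Scanning for simplifiable subexpressions (pre-order)...
  at root: (9+(((z+z)*(x*y))*((6*b)+15))) (not simplifiable)
  at R: (((z+z)*(x*y))*((6*b)+15)) (not simplifiable)
  at RL: ((z+z)*(x*y)) (not simplifiable)
  at RLL: (z+z) (not simplifiable)
  at RLR: (x*y) (not simplifiable)
  at RR: ((6*b)+15) (not simplifiable)
  at RRL: (6*b) (not simplifiable)
Result: no simplifiable subexpression found -> normal form.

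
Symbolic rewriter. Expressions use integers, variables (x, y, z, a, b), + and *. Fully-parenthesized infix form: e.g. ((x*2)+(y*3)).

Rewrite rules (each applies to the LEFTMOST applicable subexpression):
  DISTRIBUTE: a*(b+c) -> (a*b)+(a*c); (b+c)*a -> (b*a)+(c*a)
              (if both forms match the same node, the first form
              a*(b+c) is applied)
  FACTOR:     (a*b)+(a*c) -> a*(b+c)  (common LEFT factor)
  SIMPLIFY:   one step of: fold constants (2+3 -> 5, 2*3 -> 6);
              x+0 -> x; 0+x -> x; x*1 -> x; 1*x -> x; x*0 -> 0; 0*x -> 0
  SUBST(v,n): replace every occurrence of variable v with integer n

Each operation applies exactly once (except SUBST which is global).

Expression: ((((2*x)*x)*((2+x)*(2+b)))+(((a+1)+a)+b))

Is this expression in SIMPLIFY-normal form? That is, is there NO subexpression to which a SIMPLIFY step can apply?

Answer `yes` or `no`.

Answer: yes

Derivation:
Expression: ((((2*x)*x)*((2+x)*(2+b)))+(((a+1)+a)+b))
Scanning for simplifiable subexpressions (pre-order)...
  at root: ((((2*x)*x)*((2+x)*(2+b)))+(((a+1)+a)+b)) (not simplifiable)
  at L: (((2*x)*x)*((2+x)*(2+b))) (not simplifiable)
  at LL: ((2*x)*x) (not simplifiable)
  at LLL: (2*x) (not simplifiable)
  at LR: ((2+x)*(2+b)) (not simplifiable)
  at LRL: (2+x) (not simplifiable)
  at LRR: (2+b) (not simplifiable)
  at R: (((a+1)+a)+b) (not simplifiable)
  at RL: ((a+1)+a) (not simplifiable)
  at RLL: (a+1) (not simplifiable)
Result: no simplifiable subexpression found -> normal form.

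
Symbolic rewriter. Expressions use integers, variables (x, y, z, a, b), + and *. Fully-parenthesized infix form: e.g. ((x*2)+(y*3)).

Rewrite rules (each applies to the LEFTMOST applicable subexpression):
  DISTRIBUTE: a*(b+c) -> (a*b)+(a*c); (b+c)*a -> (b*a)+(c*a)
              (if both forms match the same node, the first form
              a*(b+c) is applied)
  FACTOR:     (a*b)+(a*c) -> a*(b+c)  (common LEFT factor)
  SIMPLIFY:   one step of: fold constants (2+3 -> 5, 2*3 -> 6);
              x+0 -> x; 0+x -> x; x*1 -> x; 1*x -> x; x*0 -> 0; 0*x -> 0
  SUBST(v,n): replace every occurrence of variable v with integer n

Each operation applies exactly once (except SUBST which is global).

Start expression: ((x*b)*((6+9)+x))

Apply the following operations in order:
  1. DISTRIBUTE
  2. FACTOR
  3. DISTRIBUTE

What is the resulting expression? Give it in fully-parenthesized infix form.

Answer: (((x*b)*(6+9))+((x*b)*x))

Derivation:
Start: ((x*b)*((6+9)+x))
Apply DISTRIBUTE at root (target: ((x*b)*((6+9)+x))): ((x*b)*((6+9)+x)) -> (((x*b)*(6+9))+((x*b)*x))
Apply FACTOR at root (target: (((x*b)*(6+9))+((x*b)*x))): (((x*b)*(6+9))+((x*b)*x)) -> ((x*b)*((6+9)+x))
Apply DISTRIBUTE at root (target: ((x*b)*((6+9)+x))): ((x*b)*((6+9)+x)) -> (((x*b)*(6+9))+((x*b)*x))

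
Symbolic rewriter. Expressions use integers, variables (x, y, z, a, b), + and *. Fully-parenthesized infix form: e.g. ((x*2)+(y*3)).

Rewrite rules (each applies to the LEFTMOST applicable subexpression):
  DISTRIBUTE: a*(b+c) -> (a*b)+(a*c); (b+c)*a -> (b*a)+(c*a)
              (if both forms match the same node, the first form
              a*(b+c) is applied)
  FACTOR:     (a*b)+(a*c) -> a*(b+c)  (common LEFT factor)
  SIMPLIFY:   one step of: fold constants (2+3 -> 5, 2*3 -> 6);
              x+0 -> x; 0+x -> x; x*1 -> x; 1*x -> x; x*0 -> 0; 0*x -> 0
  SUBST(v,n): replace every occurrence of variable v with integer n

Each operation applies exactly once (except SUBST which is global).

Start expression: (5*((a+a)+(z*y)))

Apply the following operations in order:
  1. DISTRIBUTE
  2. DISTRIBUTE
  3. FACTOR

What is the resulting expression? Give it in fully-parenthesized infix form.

Start: (5*((a+a)+(z*y)))
Apply DISTRIBUTE at root (target: (5*((a+a)+(z*y)))): (5*((a+a)+(z*y))) -> ((5*(a+a))+(5*(z*y)))
Apply DISTRIBUTE at L (target: (5*(a+a))): ((5*(a+a))+(5*(z*y))) -> (((5*a)+(5*a))+(5*(z*y)))
Apply FACTOR at L (target: ((5*a)+(5*a))): (((5*a)+(5*a))+(5*(z*y))) -> ((5*(a+a))+(5*(z*y)))

Answer: ((5*(a+a))+(5*(z*y)))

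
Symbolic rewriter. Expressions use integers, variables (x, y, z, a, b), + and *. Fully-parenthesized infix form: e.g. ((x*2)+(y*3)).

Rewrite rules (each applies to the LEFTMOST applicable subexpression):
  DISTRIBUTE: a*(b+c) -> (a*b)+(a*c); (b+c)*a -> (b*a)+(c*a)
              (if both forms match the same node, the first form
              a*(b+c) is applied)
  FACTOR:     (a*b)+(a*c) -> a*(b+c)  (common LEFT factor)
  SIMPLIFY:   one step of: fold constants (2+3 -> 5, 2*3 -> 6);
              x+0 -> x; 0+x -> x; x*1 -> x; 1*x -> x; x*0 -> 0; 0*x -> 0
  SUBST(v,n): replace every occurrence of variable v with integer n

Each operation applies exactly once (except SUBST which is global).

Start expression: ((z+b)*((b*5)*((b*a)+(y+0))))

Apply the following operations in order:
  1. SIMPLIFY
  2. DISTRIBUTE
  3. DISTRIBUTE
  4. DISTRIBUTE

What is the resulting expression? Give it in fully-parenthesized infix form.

Answer: (((z*((b*5)*(b*a)))+(z*((b*5)*y)))+(b*((b*5)*((b*a)+y))))

Derivation:
Start: ((z+b)*((b*5)*((b*a)+(y+0))))
Apply SIMPLIFY at RRR (target: (y+0)): ((z+b)*((b*5)*((b*a)+(y+0)))) -> ((z+b)*((b*5)*((b*a)+y)))
Apply DISTRIBUTE at root (target: ((z+b)*((b*5)*((b*a)+y)))): ((z+b)*((b*5)*((b*a)+y))) -> ((z*((b*5)*((b*a)+y)))+(b*((b*5)*((b*a)+y))))
Apply DISTRIBUTE at LR (target: ((b*5)*((b*a)+y))): ((z*((b*5)*((b*a)+y)))+(b*((b*5)*((b*a)+y)))) -> ((z*(((b*5)*(b*a))+((b*5)*y)))+(b*((b*5)*((b*a)+y))))
Apply DISTRIBUTE at L (target: (z*(((b*5)*(b*a))+((b*5)*y)))): ((z*(((b*5)*(b*a))+((b*5)*y)))+(b*((b*5)*((b*a)+y)))) -> (((z*((b*5)*(b*a)))+(z*((b*5)*y)))+(b*((b*5)*((b*a)+y))))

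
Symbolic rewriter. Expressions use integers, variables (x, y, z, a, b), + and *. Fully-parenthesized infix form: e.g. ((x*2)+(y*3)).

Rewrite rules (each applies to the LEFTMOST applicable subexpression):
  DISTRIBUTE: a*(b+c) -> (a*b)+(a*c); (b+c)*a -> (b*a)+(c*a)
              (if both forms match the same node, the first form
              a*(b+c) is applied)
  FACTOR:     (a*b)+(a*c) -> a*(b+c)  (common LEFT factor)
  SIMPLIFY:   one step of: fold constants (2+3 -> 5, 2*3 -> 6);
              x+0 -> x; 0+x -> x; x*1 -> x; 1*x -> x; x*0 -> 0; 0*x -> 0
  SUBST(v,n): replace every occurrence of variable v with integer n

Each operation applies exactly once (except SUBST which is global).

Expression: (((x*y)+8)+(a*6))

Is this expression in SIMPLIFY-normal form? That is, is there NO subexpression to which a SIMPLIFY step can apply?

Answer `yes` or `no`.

Answer: yes

Derivation:
Expression: (((x*y)+8)+(a*6))
Scanning for simplifiable subexpressions (pre-order)...
  at root: (((x*y)+8)+(a*6)) (not simplifiable)
  at L: ((x*y)+8) (not simplifiable)
  at LL: (x*y) (not simplifiable)
  at R: (a*6) (not simplifiable)
Result: no simplifiable subexpression found -> normal form.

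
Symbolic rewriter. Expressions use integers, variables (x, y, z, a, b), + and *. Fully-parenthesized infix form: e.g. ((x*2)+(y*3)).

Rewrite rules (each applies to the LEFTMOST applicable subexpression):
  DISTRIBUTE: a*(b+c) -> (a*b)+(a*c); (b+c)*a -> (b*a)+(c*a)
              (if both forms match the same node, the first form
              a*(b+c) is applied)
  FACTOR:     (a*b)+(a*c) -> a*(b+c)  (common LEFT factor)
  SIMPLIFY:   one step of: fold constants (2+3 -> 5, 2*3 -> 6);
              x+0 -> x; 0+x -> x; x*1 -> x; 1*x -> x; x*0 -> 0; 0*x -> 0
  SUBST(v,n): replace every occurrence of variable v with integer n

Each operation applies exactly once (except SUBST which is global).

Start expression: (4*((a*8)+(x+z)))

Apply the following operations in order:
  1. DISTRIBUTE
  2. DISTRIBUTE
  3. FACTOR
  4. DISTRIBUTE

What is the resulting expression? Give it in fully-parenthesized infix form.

Start: (4*((a*8)+(x+z)))
Apply DISTRIBUTE at root (target: (4*((a*8)+(x+z)))): (4*((a*8)+(x+z))) -> ((4*(a*8))+(4*(x+z)))
Apply DISTRIBUTE at R (target: (4*(x+z))): ((4*(a*8))+(4*(x+z))) -> ((4*(a*8))+((4*x)+(4*z)))
Apply FACTOR at R (target: ((4*x)+(4*z))): ((4*(a*8))+((4*x)+(4*z))) -> ((4*(a*8))+(4*(x+z)))
Apply DISTRIBUTE at R (target: (4*(x+z))): ((4*(a*8))+(4*(x+z))) -> ((4*(a*8))+((4*x)+(4*z)))

Answer: ((4*(a*8))+((4*x)+(4*z)))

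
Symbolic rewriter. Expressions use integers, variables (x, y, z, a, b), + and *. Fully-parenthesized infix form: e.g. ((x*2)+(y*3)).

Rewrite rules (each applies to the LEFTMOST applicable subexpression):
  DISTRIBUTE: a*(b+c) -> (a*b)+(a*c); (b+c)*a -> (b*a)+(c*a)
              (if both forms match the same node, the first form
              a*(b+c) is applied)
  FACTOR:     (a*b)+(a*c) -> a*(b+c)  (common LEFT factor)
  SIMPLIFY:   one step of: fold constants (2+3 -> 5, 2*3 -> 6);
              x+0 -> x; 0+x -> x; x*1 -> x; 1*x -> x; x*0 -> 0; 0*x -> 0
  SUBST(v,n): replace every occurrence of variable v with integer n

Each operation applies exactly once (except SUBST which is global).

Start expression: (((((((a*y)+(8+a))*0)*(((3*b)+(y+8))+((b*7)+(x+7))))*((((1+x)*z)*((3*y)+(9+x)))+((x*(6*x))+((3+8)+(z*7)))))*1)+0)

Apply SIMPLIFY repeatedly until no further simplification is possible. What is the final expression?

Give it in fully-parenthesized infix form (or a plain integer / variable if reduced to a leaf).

Start: (((((((a*y)+(8+a))*0)*(((3*b)+(y+8))+((b*7)+(x+7))))*((((1+x)*z)*((3*y)+(9+x)))+((x*(6*x))+((3+8)+(z*7)))))*1)+0)
Step 1: at root: (((((((a*y)+(8+a))*0)*(((3*b)+(y+8))+((b*7)+(x+7))))*((((1+x)*z)*((3*y)+(9+x)))+((x*(6*x))+((3+8)+(z*7)))))*1)+0) -> ((((((a*y)+(8+a))*0)*(((3*b)+(y+8))+((b*7)+(x+7))))*((((1+x)*z)*((3*y)+(9+x)))+((x*(6*x))+((3+8)+(z*7)))))*1); overall: (((((((a*y)+(8+a))*0)*(((3*b)+(y+8))+((b*7)+(x+7))))*((((1+x)*z)*((3*y)+(9+x)))+((x*(6*x))+((3+8)+(z*7)))))*1)+0) -> ((((((a*y)+(8+a))*0)*(((3*b)+(y+8))+((b*7)+(x+7))))*((((1+x)*z)*((3*y)+(9+x)))+((x*(6*x))+((3+8)+(z*7)))))*1)
Step 2: at root: ((((((a*y)+(8+a))*0)*(((3*b)+(y+8))+((b*7)+(x+7))))*((((1+x)*z)*((3*y)+(9+x)))+((x*(6*x))+((3+8)+(z*7)))))*1) -> (((((a*y)+(8+a))*0)*(((3*b)+(y+8))+((b*7)+(x+7))))*((((1+x)*z)*((3*y)+(9+x)))+((x*(6*x))+((3+8)+(z*7))))); overall: ((((((a*y)+(8+a))*0)*(((3*b)+(y+8))+((b*7)+(x+7))))*((((1+x)*z)*((3*y)+(9+x)))+((x*(6*x))+((3+8)+(z*7)))))*1) -> (((((a*y)+(8+a))*0)*(((3*b)+(y+8))+((b*7)+(x+7))))*((((1+x)*z)*((3*y)+(9+x)))+((x*(6*x))+((3+8)+(z*7)))))
Step 3: at LL: (((a*y)+(8+a))*0) -> 0; overall: (((((a*y)+(8+a))*0)*(((3*b)+(y+8))+((b*7)+(x+7))))*((((1+x)*z)*((3*y)+(9+x)))+((x*(6*x))+((3+8)+(z*7))))) -> ((0*(((3*b)+(y+8))+((b*7)+(x+7))))*((((1+x)*z)*((3*y)+(9+x)))+((x*(6*x))+((3+8)+(z*7)))))
Step 4: at L: (0*(((3*b)+(y+8))+((b*7)+(x+7)))) -> 0; overall: ((0*(((3*b)+(y+8))+((b*7)+(x+7))))*((((1+x)*z)*((3*y)+(9+x)))+((x*(6*x))+((3+8)+(z*7))))) -> (0*((((1+x)*z)*((3*y)+(9+x)))+((x*(6*x))+((3+8)+(z*7)))))
Step 5: at root: (0*((((1+x)*z)*((3*y)+(9+x)))+((x*(6*x))+((3+8)+(z*7))))) -> 0; overall: (0*((((1+x)*z)*((3*y)+(9+x)))+((x*(6*x))+((3+8)+(z*7))))) -> 0
Fixed point: 0

Answer: 0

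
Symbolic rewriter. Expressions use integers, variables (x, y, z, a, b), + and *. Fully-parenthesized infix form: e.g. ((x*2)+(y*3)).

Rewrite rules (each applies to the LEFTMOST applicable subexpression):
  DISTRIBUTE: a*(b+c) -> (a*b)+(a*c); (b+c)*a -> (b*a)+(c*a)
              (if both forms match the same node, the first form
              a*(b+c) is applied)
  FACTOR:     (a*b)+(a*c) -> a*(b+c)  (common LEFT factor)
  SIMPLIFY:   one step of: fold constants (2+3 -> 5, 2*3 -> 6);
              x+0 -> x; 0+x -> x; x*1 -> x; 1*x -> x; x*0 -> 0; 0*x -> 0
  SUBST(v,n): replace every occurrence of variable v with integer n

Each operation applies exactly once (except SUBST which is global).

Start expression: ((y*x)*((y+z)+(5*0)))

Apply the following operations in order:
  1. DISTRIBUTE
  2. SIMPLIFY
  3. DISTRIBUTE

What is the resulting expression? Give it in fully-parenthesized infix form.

Answer: ((((y*x)*y)+((y*x)*z))+((y*x)*0))

Derivation:
Start: ((y*x)*((y+z)+(5*0)))
Apply DISTRIBUTE at root (target: ((y*x)*((y+z)+(5*0)))): ((y*x)*((y+z)+(5*0))) -> (((y*x)*(y+z))+((y*x)*(5*0)))
Apply SIMPLIFY at RR (target: (5*0)): (((y*x)*(y+z))+((y*x)*(5*0))) -> (((y*x)*(y+z))+((y*x)*0))
Apply DISTRIBUTE at L (target: ((y*x)*(y+z))): (((y*x)*(y+z))+((y*x)*0)) -> ((((y*x)*y)+((y*x)*z))+((y*x)*0))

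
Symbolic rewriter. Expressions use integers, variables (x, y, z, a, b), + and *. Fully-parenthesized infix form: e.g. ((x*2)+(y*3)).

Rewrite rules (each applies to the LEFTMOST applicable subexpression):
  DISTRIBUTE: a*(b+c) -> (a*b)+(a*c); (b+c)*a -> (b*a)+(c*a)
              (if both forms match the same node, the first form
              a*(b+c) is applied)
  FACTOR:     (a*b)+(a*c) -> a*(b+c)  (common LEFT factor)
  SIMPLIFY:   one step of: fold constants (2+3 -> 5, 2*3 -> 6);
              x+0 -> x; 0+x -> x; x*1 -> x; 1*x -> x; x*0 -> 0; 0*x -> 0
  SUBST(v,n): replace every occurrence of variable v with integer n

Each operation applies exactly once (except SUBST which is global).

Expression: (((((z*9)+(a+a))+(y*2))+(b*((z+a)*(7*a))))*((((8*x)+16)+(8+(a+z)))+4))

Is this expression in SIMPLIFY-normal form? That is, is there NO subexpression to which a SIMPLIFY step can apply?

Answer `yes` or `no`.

Expression: (((((z*9)+(a+a))+(y*2))+(b*((z+a)*(7*a))))*((((8*x)+16)+(8+(a+z)))+4))
Scanning for simplifiable subexpressions (pre-order)...
  at root: (((((z*9)+(a+a))+(y*2))+(b*((z+a)*(7*a))))*((((8*x)+16)+(8+(a+z)))+4)) (not simplifiable)
  at L: ((((z*9)+(a+a))+(y*2))+(b*((z+a)*(7*a)))) (not simplifiable)
  at LL: (((z*9)+(a+a))+(y*2)) (not simplifiable)
  at LLL: ((z*9)+(a+a)) (not simplifiable)
  at LLLL: (z*9) (not simplifiable)
  at LLLR: (a+a) (not simplifiable)
  at LLR: (y*2) (not simplifiable)
  at LR: (b*((z+a)*(7*a))) (not simplifiable)
  at LRR: ((z+a)*(7*a)) (not simplifiable)
  at LRRL: (z+a) (not simplifiable)
  at LRRR: (7*a) (not simplifiable)
  at R: ((((8*x)+16)+(8+(a+z)))+4) (not simplifiable)
  at RL: (((8*x)+16)+(8+(a+z))) (not simplifiable)
  at RLL: ((8*x)+16) (not simplifiable)
  at RLLL: (8*x) (not simplifiable)
  at RLR: (8+(a+z)) (not simplifiable)
  at RLRR: (a+z) (not simplifiable)
Result: no simplifiable subexpression found -> normal form.

Answer: yes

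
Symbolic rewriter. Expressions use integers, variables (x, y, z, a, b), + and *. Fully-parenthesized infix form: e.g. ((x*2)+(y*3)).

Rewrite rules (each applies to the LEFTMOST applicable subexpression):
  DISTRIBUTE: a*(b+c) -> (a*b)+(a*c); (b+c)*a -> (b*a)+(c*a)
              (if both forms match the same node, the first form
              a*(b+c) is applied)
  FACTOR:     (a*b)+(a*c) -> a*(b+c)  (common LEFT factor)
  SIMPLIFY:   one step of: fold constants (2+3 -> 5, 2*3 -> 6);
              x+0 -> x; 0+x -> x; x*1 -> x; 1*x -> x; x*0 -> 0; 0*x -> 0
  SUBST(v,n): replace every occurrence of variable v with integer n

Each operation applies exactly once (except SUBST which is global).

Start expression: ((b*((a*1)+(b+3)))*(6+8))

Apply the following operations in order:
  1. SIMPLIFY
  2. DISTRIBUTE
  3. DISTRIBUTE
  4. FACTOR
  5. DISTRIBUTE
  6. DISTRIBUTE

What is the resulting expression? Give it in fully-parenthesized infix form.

Answer: ((((b*a)*6)+((b*(b+3))*6))+((b*(a+(b+3)))*8))

Derivation:
Start: ((b*((a*1)+(b+3)))*(6+8))
Apply SIMPLIFY at LRL (target: (a*1)): ((b*((a*1)+(b+3)))*(6+8)) -> ((b*(a+(b+3)))*(6+8))
Apply DISTRIBUTE at root (target: ((b*(a+(b+3)))*(6+8))): ((b*(a+(b+3)))*(6+8)) -> (((b*(a+(b+3)))*6)+((b*(a+(b+3)))*8))
Apply DISTRIBUTE at LL (target: (b*(a+(b+3)))): (((b*(a+(b+3)))*6)+((b*(a+(b+3)))*8)) -> ((((b*a)+(b*(b+3)))*6)+((b*(a+(b+3)))*8))
Apply FACTOR at LL (target: ((b*a)+(b*(b+3)))): ((((b*a)+(b*(b+3)))*6)+((b*(a+(b+3)))*8)) -> (((b*(a+(b+3)))*6)+((b*(a+(b+3)))*8))
Apply DISTRIBUTE at LL (target: (b*(a+(b+3)))): (((b*(a+(b+3)))*6)+((b*(a+(b+3)))*8)) -> ((((b*a)+(b*(b+3)))*6)+((b*(a+(b+3)))*8))
Apply DISTRIBUTE at L (target: (((b*a)+(b*(b+3)))*6)): ((((b*a)+(b*(b+3)))*6)+((b*(a+(b+3)))*8)) -> ((((b*a)*6)+((b*(b+3))*6))+((b*(a+(b+3)))*8))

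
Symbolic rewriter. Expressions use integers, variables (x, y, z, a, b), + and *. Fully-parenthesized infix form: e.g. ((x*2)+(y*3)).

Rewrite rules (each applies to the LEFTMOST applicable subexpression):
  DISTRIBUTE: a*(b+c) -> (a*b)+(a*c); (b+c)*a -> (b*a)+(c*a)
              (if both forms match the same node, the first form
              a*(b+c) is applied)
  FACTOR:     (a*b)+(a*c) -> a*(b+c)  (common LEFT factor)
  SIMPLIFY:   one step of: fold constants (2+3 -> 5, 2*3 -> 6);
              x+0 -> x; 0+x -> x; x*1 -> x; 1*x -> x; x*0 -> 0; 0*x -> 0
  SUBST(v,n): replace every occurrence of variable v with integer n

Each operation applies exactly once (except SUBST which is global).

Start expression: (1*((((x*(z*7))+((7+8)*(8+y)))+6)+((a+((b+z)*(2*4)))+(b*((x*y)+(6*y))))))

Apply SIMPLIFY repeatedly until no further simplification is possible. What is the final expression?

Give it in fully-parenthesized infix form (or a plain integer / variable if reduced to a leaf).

Answer: ((((x*(z*7))+(15*(8+y)))+6)+((a+((b+z)*8))+(b*((x*y)+(6*y)))))

Derivation:
Start: (1*((((x*(z*7))+((7+8)*(8+y)))+6)+((a+((b+z)*(2*4)))+(b*((x*y)+(6*y))))))
Step 1: at root: (1*((((x*(z*7))+((7+8)*(8+y)))+6)+((a+((b+z)*(2*4)))+(b*((x*y)+(6*y)))))) -> ((((x*(z*7))+((7+8)*(8+y)))+6)+((a+((b+z)*(2*4)))+(b*((x*y)+(6*y))))); overall: (1*((((x*(z*7))+((7+8)*(8+y)))+6)+((a+((b+z)*(2*4)))+(b*((x*y)+(6*y)))))) -> ((((x*(z*7))+((7+8)*(8+y)))+6)+((a+((b+z)*(2*4)))+(b*((x*y)+(6*y)))))
Step 2: at LLRL: (7+8) -> 15; overall: ((((x*(z*7))+((7+8)*(8+y)))+6)+((a+((b+z)*(2*4)))+(b*((x*y)+(6*y))))) -> ((((x*(z*7))+(15*(8+y)))+6)+((a+((b+z)*(2*4)))+(b*((x*y)+(6*y)))))
Step 3: at RLRR: (2*4) -> 8; overall: ((((x*(z*7))+(15*(8+y)))+6)+((a+((b+z)*(2*4)))+(b*((x*y)+(6*y))))) -> ((((x*(z*7))+(15*(8+y)))+6)+((a+((b+z)*8))+(b*((x*y)+(6*y)))))
Fixed point: ((((x*(z*7))+(15*(8+y)))+6)+((a+((b+z)*8))+(b*((x*y)+(6*y)))))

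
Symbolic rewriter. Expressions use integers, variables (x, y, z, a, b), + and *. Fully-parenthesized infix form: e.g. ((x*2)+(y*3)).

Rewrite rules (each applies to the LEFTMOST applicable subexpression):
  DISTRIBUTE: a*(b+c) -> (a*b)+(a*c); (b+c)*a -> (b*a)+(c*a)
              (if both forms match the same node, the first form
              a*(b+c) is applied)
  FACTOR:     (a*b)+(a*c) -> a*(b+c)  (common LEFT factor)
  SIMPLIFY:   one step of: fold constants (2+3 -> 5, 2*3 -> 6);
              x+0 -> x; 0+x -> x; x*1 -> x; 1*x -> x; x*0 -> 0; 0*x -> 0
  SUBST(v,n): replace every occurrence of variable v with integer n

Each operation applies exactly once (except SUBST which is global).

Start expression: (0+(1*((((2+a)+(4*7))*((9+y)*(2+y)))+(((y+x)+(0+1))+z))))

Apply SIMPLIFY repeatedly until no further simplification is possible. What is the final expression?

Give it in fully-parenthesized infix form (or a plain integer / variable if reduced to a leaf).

Start: (0+(1*((((2+a)+(4*7))*((9+y)*(2+y)))+(((y+x)+(0+1))+z))))
Step 1: at root: (0+(1*((((2+a)+(4*7))*((9+y)*(2+y)))+(((y+x)+(0+1))+z)))) -> (1*((((2+a)+(4*7))*((9+y)*(2+y)))+(((y+x)+(0+1))+z))); overall: (0+(1*((((2+a)+(4*7))*((9+y)*(2+y)))+(((y+x)+(0+1))+z)))) -> (1*((((2+a)+(4*7))*((9+y)*(2+y)))+(((y+x)+(0+1))+z)))
Step 2: at root: (1*((((2+a)+(4*7))*((9+y)*(2+y)))+(((y+x)+(0+1))+z))) -> ((((2+a)+(4*7))*((9+y)*(2+y)))+(((y+x)+(0+1))+z)); overall: (1*((((2+a)+(4*7))*((9+y)*(2+y)))+(((y+x)+(0+1))+z))) -> ((((2+a)+(4*7))*((9+y)*(2+y)))+(((y+x)+(0+1))+z))
Step 3: at LLR: (4*7) -> 28; overall: ((((2+a)+(4*7))*((9+y)*(2+y)))+(((y+x)+(0+1))+z)) -> ((((2+a)+28)*((9+y)*(2+y)))+(((y+x)+(0+1))+z))
Step 4: at RLR: (0+1) -> 1; overall: ((((2+a)+28)*((9+y)*(2+y)))+(((y+x)+(0+1))+z)) -> ((((2+a)+28)*((9+y)*(2+y)))+(((y+x)+1)+z))
Fixed point: ((((2+a)+28)*((9+y)*(2+y)))+(((y+x)+1)+z))

Answer: ((((2+a)+28)*((9+y)*(2+y)))+(((y+x)+1)+z))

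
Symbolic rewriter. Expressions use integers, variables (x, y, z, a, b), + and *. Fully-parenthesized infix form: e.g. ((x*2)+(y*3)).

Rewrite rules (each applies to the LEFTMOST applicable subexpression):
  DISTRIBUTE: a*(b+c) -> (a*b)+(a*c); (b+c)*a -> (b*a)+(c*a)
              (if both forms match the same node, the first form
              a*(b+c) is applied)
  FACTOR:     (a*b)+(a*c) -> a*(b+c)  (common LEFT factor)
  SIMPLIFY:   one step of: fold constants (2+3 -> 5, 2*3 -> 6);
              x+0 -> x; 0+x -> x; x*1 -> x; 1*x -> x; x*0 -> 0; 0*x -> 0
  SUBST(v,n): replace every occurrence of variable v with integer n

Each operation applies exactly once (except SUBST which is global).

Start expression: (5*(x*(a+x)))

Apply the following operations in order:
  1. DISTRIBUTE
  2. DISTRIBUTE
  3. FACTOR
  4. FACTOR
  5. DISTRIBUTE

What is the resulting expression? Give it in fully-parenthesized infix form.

Start: (5*(x*(a+x)))
Apply DISTRIBUTE at R (target: (x*(a+x))): (5*(x*(a+x))) -> (5*((x*a)+(x*x)))
Apply DISTRIBUTE at root (target: (5*((x*a)+(x*x)))): (5*((x*a)+(x*x))) -> ((5*(x*a))+(5*(x*x)))
Apply FACTOR at root (target: ((5*(x*a))+(5*(x*x)))): ((5*(x*a))+(5*(x*x))) -> (5*((x*a)+(x*x)))
Apply FACTOR at R (target: ((x*a)+(x*x))): (5*((x*a)+(x*x))) -> (5*(x*(a+x)))
Apply DISTRIBUTE at R (target: (x*(a+x))): (5*(x*(a+x))) -> (5*((x*a)+(x*x)))

Answer: (5*((x*a)+(x*x)))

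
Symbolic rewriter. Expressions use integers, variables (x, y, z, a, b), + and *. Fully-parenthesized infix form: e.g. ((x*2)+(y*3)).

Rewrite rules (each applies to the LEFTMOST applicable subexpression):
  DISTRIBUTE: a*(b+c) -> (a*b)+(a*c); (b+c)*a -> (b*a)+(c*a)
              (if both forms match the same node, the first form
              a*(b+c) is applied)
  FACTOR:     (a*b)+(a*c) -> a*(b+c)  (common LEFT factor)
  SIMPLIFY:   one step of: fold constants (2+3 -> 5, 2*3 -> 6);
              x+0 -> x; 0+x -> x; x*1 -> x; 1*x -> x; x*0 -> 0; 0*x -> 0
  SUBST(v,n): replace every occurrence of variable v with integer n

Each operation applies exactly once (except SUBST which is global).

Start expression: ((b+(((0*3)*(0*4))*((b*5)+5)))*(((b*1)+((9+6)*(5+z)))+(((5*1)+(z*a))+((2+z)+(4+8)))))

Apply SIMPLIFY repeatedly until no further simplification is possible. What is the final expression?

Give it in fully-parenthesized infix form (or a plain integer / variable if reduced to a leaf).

Answer: (b*((b+(15*(5+z)))+((5+(z*a))+((2+z)+12))))

Derivation:
Start: ((b+(((0*3)*(0*4))*((b*5)+5)))*(((b*1)+((9+6)*(5+z)))+(((5*1)+(z*a))+((2+z)+(4+8)))))
Step 1: at LRLL: (0*3) -> 0; overall: ((b+(((0*3)*(0*4))*((b*5)+5)))*(((b*1)+((9+6)*(5+z)))+(((5*1)+(z*a))+((2+z)+(4+8))))) -> ((b+((0*(0*4))*((b*5)+5)))*(((b*1)+((9+6)*(5+z)))+(((5*1)+(z*a))+((2+z)+(4+8)))))
Step 2: at LRL: (0*(0*4)) -> 0; overall: ((b+((0*(0*4))*((b*5)+5)))*(((b*1)+((9+6)*(5+z)))+(((5*1)+(z*a))+((2+z)+(4+8))))) -> ((b+(0*((b*5)+5)))*(((b*1)+((9+6)*(5+z)))+(((5*1)+(z*a))+((2+z)+(4+8)))))
Step 3: at LR: (0*((b*5)+5)) -> 0; overall: ((b+(0*((b*5)+5)))*(((b*1)+((9+6)*(5+z)))+(((5*1)+(z*a))+((2+z)+(4+8))))) -> ((b+0)*(((b*1)+((9+6)*(5+z)))+(((5*1)+(z*a))+((2+z)+(4+8)))))
Step 4: at L: (b+0) -> b; overall: ((b+0)*(((b*1)+((9+6)*(5+z)))+(((5*1)+(z*a))+((2+z)+(4+8))))) -> (b*(((b*1)+((9+6)*(5+z)))+(((5*1)+(z*a))+((2+z)+(4+8)))))
Step 5: at RLL: (b*1) -> b; overall: (b*(((b*1)+((9+6)*(5+z)))+(((5*1)+(z*a))+((2+z)+(4+8))))) -> (b*((b+((9+6)*(5+z)))+(((5*1)+(z*a))+((2+z)+(4+8)))))
Step 6: at RLRL: (9+6) -> 15; overall: (b*((b+((9+6)*(5+z)))+(((5*1)+(z*a))+((2+z)+(4+8))))) -> (b*((b+(15*(5+z)))+(((5*1)+(z*a))+((2+z)+(4+8)))))
Step 7: at RRLL: (5*1) -> 5; overall: (b*((b+(15*(5+z)))+(((5*1)+(z*a))+((2+z)+(4+8))))) -> (b*((b+(15*(5+z)))+((5+(z*a))+((2+z)+(4+8)))))
Step 8: at RRRR: (4+8) -> 12; overall: (b*((b+(15*(5+z)))+((5+(z*a))+((2+z)+(4+8))))) -> (b*((b+(15*(5+z)))+((5+(z*a))+((2+z)+12))))
Fixed point: (b*((b+(15*(5+z)))+((5+(z*a))+((2+z)+12))))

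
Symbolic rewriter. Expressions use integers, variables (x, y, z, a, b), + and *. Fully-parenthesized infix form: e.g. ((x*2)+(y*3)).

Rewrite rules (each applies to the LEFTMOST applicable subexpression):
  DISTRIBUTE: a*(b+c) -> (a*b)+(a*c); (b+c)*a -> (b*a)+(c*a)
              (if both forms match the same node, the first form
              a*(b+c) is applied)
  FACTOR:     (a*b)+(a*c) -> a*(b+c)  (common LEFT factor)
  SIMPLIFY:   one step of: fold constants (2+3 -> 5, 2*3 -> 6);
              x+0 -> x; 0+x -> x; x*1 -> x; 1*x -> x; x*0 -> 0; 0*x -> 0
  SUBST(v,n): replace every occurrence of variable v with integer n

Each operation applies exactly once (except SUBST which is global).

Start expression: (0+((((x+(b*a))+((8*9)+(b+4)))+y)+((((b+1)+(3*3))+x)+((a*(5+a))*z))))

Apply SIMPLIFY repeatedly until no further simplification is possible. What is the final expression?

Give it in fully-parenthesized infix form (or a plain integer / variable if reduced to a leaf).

Answer: ((((x+(b*a))+(72+(b+4)))+y)+((((b+1)+9)+x)+((a*(5+a))*z)))

Derivation:
Start: (0+((((x+(b*a))+((8*9)+(b+4)))+y)+((((b+1)+(3*3))+x)+((a*(5+a))*z))))
Step 1: at root: (0+((((x+(b*a))+((8*9)+(b+4)))+y)+((((b+1)+(3*3))+x)+((a*(5+a))*z)))) -> ((((x+(b*a))+((8*9)+(b+4)))+y)+((((b+1)+(3*3))+x)+((a*(5+a))*z))); overall: (0+((((x+(b*a))+((8*9)+(b+4)))+y)+((((b+1)+(3*3))+x)+((a*(5+a))*z)))) -> ((((x+(b*a))+((8*9)+(b+4)))+y)+((((b+1)+(3*3))+x)+((a*(5+a))*z)))
Step 2: at LLRL: (8*9) -> 72; overall: ((((x+(b*a))+((8*9)+(b+4)))+y)+((((b+1)+(3*3))+x)+((a*(5+a))*z))) -> ((((x+(b*a))+(72+(b+4)))+y)+((((b+1)+(3*3))+x)+((a*(5+a))*z)))
Step 3: at RLLR: (3*3) -> 9; overall: ((((x+(b*a))+(72+(b+4)))+y)+((((b+1)+(3*3))+x)+((a*(5+a))*z))) -> ((((x+(b*a))+(72+(b+4)))+y)+((((b+1)+9)+x)+((a*(5+a))*z)))
Fixed point: ((((x+(b*a))+(72+(b+4)))+y)+((((b+1)+9)+x)+((a*(5+a))*z)))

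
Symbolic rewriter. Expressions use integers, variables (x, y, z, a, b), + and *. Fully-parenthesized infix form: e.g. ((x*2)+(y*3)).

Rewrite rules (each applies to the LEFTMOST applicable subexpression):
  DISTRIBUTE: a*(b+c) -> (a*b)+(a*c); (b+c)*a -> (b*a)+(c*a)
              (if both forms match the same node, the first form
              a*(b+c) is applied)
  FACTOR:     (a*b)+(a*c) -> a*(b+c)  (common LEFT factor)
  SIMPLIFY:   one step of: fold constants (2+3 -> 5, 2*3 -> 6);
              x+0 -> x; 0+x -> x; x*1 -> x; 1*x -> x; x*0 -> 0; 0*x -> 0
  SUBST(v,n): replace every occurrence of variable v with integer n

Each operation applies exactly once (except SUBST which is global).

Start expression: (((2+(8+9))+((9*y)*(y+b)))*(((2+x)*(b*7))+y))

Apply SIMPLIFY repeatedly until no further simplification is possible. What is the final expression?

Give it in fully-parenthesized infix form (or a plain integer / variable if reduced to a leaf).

Answer: ((19+((9*y)*(y+b)))*(((2+x)*(b*7))+y))

Derivation:
Start: (((2+(8+9))+((9*y)*(y+b)))*(((2+x)*(b*7))+y))
Step 1: at LLR: (8+9) -> 17; overall: (((2+(8+9))+((9*y)*(y+b)))*(((2+x)*(b*7))+y)) -> (((2+17)+((9*y)*(y+b)))*(((2+x)*(b*7))+y))
Step 2: at LL: (2+17) -> 19; overall: (((2+17)+((9*y)*(y+b)))*(((2+x)*(b*7))+y)) -> ((19+((9*y)*(y+b)))*(((2+x)*(b*7))+y))
Fixed point: ((19+((9*y)*(y+b)))*(((2+x)*(b*7))+y))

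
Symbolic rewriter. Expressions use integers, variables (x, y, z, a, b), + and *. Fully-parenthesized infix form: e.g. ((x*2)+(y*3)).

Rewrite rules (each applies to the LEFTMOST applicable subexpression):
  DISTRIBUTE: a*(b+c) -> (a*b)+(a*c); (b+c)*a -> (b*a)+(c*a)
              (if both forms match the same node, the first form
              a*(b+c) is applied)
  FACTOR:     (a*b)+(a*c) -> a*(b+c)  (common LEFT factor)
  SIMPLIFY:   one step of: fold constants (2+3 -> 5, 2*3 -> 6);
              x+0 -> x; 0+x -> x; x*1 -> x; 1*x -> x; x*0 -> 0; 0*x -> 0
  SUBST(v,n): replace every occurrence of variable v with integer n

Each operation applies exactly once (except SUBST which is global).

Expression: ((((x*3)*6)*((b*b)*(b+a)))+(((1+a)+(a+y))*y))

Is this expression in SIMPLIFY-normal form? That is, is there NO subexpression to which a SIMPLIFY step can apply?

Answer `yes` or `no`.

Expression: ((((x*3)*6)*((b*b)*(b+a)))+(((1+a)+(a+y))*y))
Scanning for simplifiable subexpressions (pre-order)...
  at root: ((((x*3)*6)*((b*b)*(b+a)))+(((1+a)+(a+y))*y)) (not simplifiable)
  at L: (((x*3)*6)*((b*b)*(b+a))) (not simplifiable)
  at LL: ((x*3)*6) (not simplifiable)
  at LLL: (x*3) (not simplifiable)
  at LR: ((b*b)*(b+a)) (not simplifiable)
  at LRL: (b*b) (not simplifiable)
  at LRR: (b+a) (not simplifiable)
  at R: (((1+a)+(a+y))*y) (not simplifiable)
  at RL: ((1+a)+(a+y)) (not simplifiable)
  at RLL: (1+a) (not simplifiable)
  at RLR: (a+y) (not simplifiable)
Result: no simplifiable subexpression found -> normal form.

Answer: yes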